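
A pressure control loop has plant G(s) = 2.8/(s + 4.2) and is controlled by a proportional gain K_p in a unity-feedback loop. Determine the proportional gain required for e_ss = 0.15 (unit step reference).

For a type-0 loop with proportional control, e_ss = 1/(1 + K_p·G(0)).
G(0) = 0.6667. Require 1/(1 + K_p·0.6667) = 0.15, so 1 + 0.6667·K_p = 6.667.
K_p = (6.667 − 1)/0.6667 = 8.5.

K_p = 8.5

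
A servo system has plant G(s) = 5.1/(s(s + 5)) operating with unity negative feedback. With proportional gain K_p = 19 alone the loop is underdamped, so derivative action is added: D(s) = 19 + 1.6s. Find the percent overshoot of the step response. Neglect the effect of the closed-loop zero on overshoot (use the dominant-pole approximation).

5.94%

Forward path: (19 + 1.6s)·5.1/(s(s+5)). The closed-loop characteristic equation is s² + (5 + 5.1·1.6)s + 5.1·19 = 0.
That is s² + 13.16s + 96.9 = 0, so ω_n = 9.844 rad/s and ζ = 13.16/(2·9.844) = 0.6684.
%OS = 100·exp(−πζ/√(1−ζ²)) = 5.94%.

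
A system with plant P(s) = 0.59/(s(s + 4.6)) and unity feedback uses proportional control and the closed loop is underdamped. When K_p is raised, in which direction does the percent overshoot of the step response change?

Characteristic equation s² + 4.6s + K_p·0.59 = 0: raising K_p raises ω_n while 2ζω_n = 4.6 is fixed, so ζ falls and overshoot grows.

increase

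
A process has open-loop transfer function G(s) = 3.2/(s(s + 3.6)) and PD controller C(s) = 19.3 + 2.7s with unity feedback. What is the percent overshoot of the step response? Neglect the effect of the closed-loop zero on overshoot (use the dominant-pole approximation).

2.02%

Forward path: (19.3 + 2.7s)·3.2/(s(s+3.6)). The closed-loop characteristic equation is s² + (3.6 + 3.2·2.7)s + 3.2·19.3 = 0.
That is s² + 12.24s + 61.76 = 0, so ω_n = 7.859 rad/s and ζ = 12.24/(2·7.859) = 0.7787.
%OS = 100·exp(−πζ/√(1−ζ²)) = 2.02%.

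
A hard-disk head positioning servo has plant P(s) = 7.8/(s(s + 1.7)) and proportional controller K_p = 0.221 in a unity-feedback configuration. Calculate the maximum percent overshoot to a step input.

6.93%

Closed-loop characteristic equation: s² + 1.7s + 1.724 = 0, so ω_n = 1.313 rad/s and ζ = 1.7/(2·1.313) = 0.6474.
%OS = 100·exp(−πζ/√(1−ζ²)) = 100·exp(−π·0.6474/√0.5809) = 6.93%.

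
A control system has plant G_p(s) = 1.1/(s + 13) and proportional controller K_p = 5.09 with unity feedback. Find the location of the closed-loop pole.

s = -18.6

Closed-loop transfer function: T(s) = K_p·G_p(s)/(1 + K_p·G_p(s)) = 5.599/(s + 13 + 5.599) = 5.599/(s + 18.6).
The closed-loop pole is at s = −18.6.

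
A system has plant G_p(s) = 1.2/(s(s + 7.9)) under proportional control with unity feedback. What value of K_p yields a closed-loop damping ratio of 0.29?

K_p = 155

Closed-loop characteristic equation: s² + 7.9s + K_p·1.2 = 0.
So ω_n = √(1.2K_p) and 2ζω_n = 7.9, giving ζ = 7.9/(2√(1.2K_p)).
Setting ζ = 0.29: √(1.2K_p) = 7.9/(2·0.29) = 13.62, so K_p = 185.5/1.2 = 155.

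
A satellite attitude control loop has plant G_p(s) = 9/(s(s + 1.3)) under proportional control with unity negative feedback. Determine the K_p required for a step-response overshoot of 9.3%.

From %OS = 100·exp(−πζ/√(1−ζ²)) = 9.3%, ζ = −ln(0.093)/√(π²+ln²(0.093)) = 0.6031.
Characteristic equation s² + 1.3s + 9K_p = 0 gives ζ = 1.3/(2√(9K_p)).
Setting ζ = 0.6031: √(9K_p) = 1.3/(2·0.6031) = 1.078, so K_p = 1.162/9 = 0.129.

K_p = 0.129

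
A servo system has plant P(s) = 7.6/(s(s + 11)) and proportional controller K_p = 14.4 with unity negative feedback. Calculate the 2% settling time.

Closed-loop characteristic equation: s² + 11s + 109.4 = 0, so ω_n = 10.46 rad/s and ζ = 11/(2·10.46) = 0.5257.
2% settling time T_s ≈ 4/(ζω_n) = 4/5.5 = 0.727 s.

T_s ≈ 0.727 s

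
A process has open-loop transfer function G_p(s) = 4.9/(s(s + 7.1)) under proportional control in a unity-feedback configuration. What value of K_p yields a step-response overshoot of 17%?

From %OS = 100·exp(−πζ/√(1−ζ²)) = 17%, ζ = −ln(0.17)/√(π²+ln²(0.17)) = 0.4913.
Characteristic equation s² + 7.1s + 4.9K_p = 0 gives ζ = 7.1/(2√(4.9K_p)).
Setting ζ = 0.4913: √(4.9K_p) = 7.1/(2·0.4913) = 7.226, so K_p = 52.22/4.9 = 10.7.

K_p = 10.7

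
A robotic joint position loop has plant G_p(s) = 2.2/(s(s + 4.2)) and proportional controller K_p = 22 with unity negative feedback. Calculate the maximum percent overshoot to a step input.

Closed-loop characteristic equation: s² + 4.2s + 48.4 = 0, so ω_n = 6.957 rad/s and ζ = 4.2/(2·6.957) = 0.3019.
%OS = 100·exp(−πζ/√(1−ζ²)) = 100·exp(−π·0.3019/√0.9089) = 37%.

37%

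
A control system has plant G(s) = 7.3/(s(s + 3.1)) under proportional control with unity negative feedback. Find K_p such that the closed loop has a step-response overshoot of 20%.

K_p = 1.58

From %OS = 100·exp(−πζ/√(1−ζ²)) = 20%, ζ = −ln(0.2)/√(π²+ln²(0.2)) = 0.4559.
Characteristic equation s² + 3.1s + 7.3K_p = 0 gives ζ = 3.1/(2√(7.3K_p)).
Setting ζ = 0.4559: √(7.3K_p) = 3.1/(2·0.4559) = 3.399, so K_p = 11.56/7.3 = 1.58.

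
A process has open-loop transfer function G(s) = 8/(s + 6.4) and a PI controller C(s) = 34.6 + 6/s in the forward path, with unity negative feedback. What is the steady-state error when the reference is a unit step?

0

The open loop C(s)G(s) has a pole at the origin (type 1), so the static position error constant is infinite and e_ss = 1/(1+∞) = 0.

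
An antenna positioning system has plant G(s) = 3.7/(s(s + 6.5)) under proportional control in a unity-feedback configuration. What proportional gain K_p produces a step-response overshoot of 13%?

From %OS = 100·exp(−πζ/√(1−ζ²)) = 13%, ζ = −ln(0.13)/√(π²+ln²(0.13)) = 0.5446.
Characteristic equation s² + 6.5s + 3.7K_p = 0 gives ζ = 6.5/(2√(3.7K_p)).
Setting ζ = 0.5446: √(3.7K_p) = 6.5/(2·0.5446) = 5.967, so K_p = 35.61/3.7 = 9.62.

K_p = 9.62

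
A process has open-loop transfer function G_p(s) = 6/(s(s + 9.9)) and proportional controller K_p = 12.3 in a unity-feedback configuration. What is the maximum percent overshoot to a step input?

Closed-loop characteristic equation: s² + 9.9s + 73.8 = 0, so ω_n = 8.591 rad/s and ζ = 9.9/(2·8.591) = 0.5762.
%OS = 100·exp(−πζ/√(1−ζ²)) = 100·exp(−π·0.5762/√0.668) = 10.9%.

10.9%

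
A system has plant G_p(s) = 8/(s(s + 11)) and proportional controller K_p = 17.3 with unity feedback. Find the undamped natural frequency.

ω_n = 11.8 rad/s

With unity feedback the closed-loop characteristic equation is s² + 11s + 17.3·8 = s² + 11s + 138.4 = 0.
Matching s² + 2ζω_n s + ω_n²: ω_n = √138.4 = 11.76 rad/s and 2ζω_n = 11, so ζ = 11/(2·11.76) = 0.468.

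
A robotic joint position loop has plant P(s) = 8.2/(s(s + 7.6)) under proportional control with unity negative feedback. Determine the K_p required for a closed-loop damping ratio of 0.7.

K_p = 3.59

Closed-loop characteristic equation: s² + 7.6s + K_p·8.2 = 0.
So ω_n = √(8.2K_p) and 2ζω_n = 7.6, giving ζ = 7.6/(2√(8.2K_p)).
Setting ζ = 0.7: √(8.2K_p) = 7.6/(2·0.7) = 5.429, so K_p = 29.47/8.2 = 3.59.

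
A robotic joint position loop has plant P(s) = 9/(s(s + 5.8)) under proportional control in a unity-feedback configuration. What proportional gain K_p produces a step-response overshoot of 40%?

From %OS = 100·exp(−πζ/√(1−ζ²)) = 40%, ζ = −ln(0.4)/√(π²+ln²(0.4)) = 0.28.
Characteristic equation s² + 5.8s + 9K_p = 0 gives ζ = 5.8/(2√(9K_p)).
Setting ζ = 0.28: √(9K_p) = 5.8/(2·0.28) = 10.36, so K_p = 107.3/9 = 11.9.

K_p = 11.9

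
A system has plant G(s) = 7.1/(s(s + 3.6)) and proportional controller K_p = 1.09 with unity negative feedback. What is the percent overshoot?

6.95%

Closed-loop characteristic equation: s² + 3.6s + 7.739 = 0, so ω_n = 2.782 rad/s and ζ = 3.6/(2·2.782) = 0.647.
%OS = 100·exp(−πζ/√(1−ζ²)) = 100·exp(−π·0.647/√0.5813) = 6.95%.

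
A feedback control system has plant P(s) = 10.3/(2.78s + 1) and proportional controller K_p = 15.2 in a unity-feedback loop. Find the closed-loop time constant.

τ = 0.0176 s

Closed loop: T(s) = K_p·P/(1+K_p·P) = 156.6/(2.78s + 1 + 156.6), with pole at s = −(1 + 156.6)/2.78 = −56.68.
Closed-loop time constant τ = 1/56.68 = 0.0176 s.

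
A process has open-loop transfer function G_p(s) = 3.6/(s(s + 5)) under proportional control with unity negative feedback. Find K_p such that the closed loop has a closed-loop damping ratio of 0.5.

K_p = 6.94

Closed-loop characteristic equation: s² + 5s + K_p·3.6 = 0.
So ω_n = √(3.6K_p) and 2ζω_n = 5, giving ζ = 5/(2√(3.6K_p)).
Setting ζ = 0.5: √(3.6K_p) = 5/(2·0.5) = 5, so K_p = 25/3.6 = 6.94.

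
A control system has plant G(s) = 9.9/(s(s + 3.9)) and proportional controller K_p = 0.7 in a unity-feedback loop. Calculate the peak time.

T_p = 1.78 s

The closed-loop denominator s² + 3.9s + 6.93 gives ω_n = √6.93 = 2.632 and ζ = 3.9/(2ω_n) = 0.7407.
Damped frequency ω_d = ω_n√(1−ζ²) = 1.768 rad/s, so peak time T_p = π/ω_d = 1.78 s.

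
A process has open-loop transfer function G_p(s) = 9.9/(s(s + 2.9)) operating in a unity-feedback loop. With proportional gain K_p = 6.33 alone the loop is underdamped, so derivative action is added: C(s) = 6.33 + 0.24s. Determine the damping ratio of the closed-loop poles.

ζ = 0.333

Forward path: (6.33 + 0.24s)·9.9/(s(s+2.9)). The closed-loop characteristic equation is s² + (2.9 + 9.9·0.24)s + 9.9·6.33 = 0.
That is s² + 5.276s + 62.67 = 0, so ω_n = 7.916 rad/s and ζ = 5.276/(2·7.916) = 0.3332.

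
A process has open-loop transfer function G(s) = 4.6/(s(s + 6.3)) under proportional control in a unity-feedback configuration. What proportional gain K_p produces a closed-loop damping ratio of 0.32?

Closed-loop characteristic equation: s² + 6.3s + K_p·4.6 = 0.
So ω_n = √(4.6K_p) and 2ζω_n = 6.3, giving ζ = 6.3/(2√(4.6K_p)).
Setting ζ = 0.32: √(4.6K_p) = 6.3/(2·0.32) = 9.844, so K_p = 96.9/4.6 = 21.1.

K_p = 21.1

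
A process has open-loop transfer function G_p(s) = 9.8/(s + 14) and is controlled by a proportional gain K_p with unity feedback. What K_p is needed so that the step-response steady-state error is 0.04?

K_p = 34.3

The loop is type 0, so e_ss(step) = 1/(1 + K_pos) with K_pos = K_p·G_p(0).
G_p(0) = 0.7. Require 1/(1 + K_p·0.7) = 0.04, so 1 + 0.7·K_p = 25.
K_p = (25 − 1)/0.7 = 34.3.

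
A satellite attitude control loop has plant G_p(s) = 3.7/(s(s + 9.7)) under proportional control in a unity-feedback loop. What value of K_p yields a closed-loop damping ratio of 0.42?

K_p = 36

Closed-loop characteristic equation: s² + 9.7s + K_p·3.7 = 0.
So ω_n = √(3.7K_p) and 2ζω_n = 9.7, giving ζ = 9.7/(2√(3.7K_p)).
Setting ζ = 0.42: √(3.7K_p) = 9.7/(2·0.42) = 11.55, so K_p = 133.3/3.7 = 36.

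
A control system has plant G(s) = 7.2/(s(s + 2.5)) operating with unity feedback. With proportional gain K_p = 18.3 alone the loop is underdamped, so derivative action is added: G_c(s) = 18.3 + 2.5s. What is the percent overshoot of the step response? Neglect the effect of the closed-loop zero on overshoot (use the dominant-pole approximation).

Forward path: (18.3 + 2.5s)·7.2/(s(s+2.5)). The closed-loop characteristic equation is s² + (2.5 + 7.2·2.5)s + 7.2·18.3 = 0.
That is s² + 20.5s + 131.8 = 0, so ω_n = 11.48 rad/s and ζ = 20.5/(2·11.48) = 0.893.
%OS = 100·exp(−πζ/√(1−ζ²)) = 0.197%.

0.197%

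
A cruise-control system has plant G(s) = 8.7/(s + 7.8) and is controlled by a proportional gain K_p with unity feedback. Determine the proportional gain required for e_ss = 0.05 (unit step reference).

The loop is type 0, so e_ss(step) = 1/(1 + K_pos) with K_pos = K_p·G(0).
G(0) = 1.115. Require 1/(1 + K_p·1.115) = 0.05, so 1 + 1.115·K_p = 20.
K_p = (20 − 1)/1.115 = 17.

K_p = 17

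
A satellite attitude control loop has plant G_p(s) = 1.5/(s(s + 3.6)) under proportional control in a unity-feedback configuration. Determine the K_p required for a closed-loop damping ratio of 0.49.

K_p = 9

Closed-loop characteristic equation: s² + 3.6s + K_p·1.5 = 0.
So ω_n = √(1.5K_p) and 2ζω_n = 3.6, giving ζ = 3.6/(2√(1.5K_p)).
Setting ζ = 0.49: √(1.5K_p) = 3.6/(2·0.49) = 3.673, so K_p = 13.49/1.5 = 9.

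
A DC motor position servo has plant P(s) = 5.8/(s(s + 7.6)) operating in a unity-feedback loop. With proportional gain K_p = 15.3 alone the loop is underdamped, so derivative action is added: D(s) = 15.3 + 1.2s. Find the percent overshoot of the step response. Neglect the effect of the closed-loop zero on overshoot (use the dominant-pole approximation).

2.18%

Forward path: (15.3 + 1.2s)·5.8/(s(s+7.6)). The closed-loop characteristic equation is s² + (7.6 + 5.8·1.2)s + 5.8·15.3 = 0.
That is s² + 14.56s + 88.74 = 0, so ω_n = 9.42 rad/s and ζ = 14.56/(2·9.42) = 0.7728.
%OS = 100·exp(−πζ/√(1−ζ²)) = 2.18%.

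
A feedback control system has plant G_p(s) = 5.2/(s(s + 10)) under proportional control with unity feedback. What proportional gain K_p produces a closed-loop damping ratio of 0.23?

K_p = 90.9

Closed-loop characteristic equation: s² + 10s + K_p·5.2 = 0.
So ω_n = √(5.2K_p) and 2ζω_n = 10, giving ζ = 10/(2√(5.2K_p)).
Setting ζ = 0.23: √(5.2K_p) = 10/(2·0.23) = 21.74, so K_p = 472.6/5.2 = 90.9.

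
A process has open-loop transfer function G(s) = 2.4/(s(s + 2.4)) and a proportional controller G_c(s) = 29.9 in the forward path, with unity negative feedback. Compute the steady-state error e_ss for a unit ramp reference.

0.0334

The loop has one pole at the origin (type 1). Velocity error constant K_v = lim_{s→0} s·G_c(s)G(s) = 29.9·2.4/2.4 = 29.9.
Steady-state error to a unit ramp: e_ss = 1/K_v = 0.0334.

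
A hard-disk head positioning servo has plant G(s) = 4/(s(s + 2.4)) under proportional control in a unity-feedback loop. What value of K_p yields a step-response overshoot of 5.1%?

From %OS = 100·exp(−πζ/√(1−ζ²)) = 5.1%, ζ = −ln(0.051)/√(π²+ln²(0.051)) = 0.6877.
Characteristic equation s² + 2.4s + 4K_p = 0 gives ζ = 2.4/(2√(4K_p)).
Setting ζ = 0.6877: √(4K_p) = 2.4/(2·0.6877) = 1.745, so K_p = 3.045/4 = 0.761.

K_p = 0.761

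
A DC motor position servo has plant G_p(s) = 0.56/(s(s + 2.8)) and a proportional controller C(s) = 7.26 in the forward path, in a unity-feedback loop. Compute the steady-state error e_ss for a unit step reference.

The open loop C(s)G_p(s) has a pole at the origin (type 1), so the static position error constant is infinite and e_ss = 1/(1+∞) = 0.

0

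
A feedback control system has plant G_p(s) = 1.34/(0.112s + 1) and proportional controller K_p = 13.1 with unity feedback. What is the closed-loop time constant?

Closed loop: T(s) = K_p·G_p/(1+K_p·G_p) = 17.55/(0.112s + 1 + 17.55), with pole at s = −(1 + 17.55)/0.112 = −165.7.
Closed-loop time constant τ = 1/165.7 = 0.00604 s.

τ = 0.00604 s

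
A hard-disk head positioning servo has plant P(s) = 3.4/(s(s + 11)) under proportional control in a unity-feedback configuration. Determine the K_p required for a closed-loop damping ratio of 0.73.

K_p = 16.7

Closed-loop characteristic equation: s² + 11s + K_p·3.4 = 0.
So ω_n = √(3.4K_p) and 2ζω_n = 11, giving ζ = 11/(2√(3.4K_p)).
Setting ζ = 0.73: √(3.4K_p) = 11/(2·0.73) = 7.534, so K_p = 56.76/3.4 = 16.7.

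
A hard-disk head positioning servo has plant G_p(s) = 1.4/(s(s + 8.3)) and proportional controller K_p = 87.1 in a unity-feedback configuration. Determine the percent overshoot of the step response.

From 1 + K_pG_p(s) = 0: s² + 8.3s + 121.9 = 0 ⇒ ω_n = 11.04, ζ = 0.3758.
%OS = 100·exp(−πζ/√(1−ζ²)) = 100·exp(−π·0.3758/√0.8588) = 28%.

28%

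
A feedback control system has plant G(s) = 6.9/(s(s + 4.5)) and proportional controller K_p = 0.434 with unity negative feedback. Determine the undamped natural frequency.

ω_n = 1.73 rad/s

The closed-loop denominator is s(s+4.5) + 0.434·6.9 = s² + 4.5s + 2.995.
So ω_n² = 2.995 ⇒ ω_n = 1.73 rad/s, and ζ = 4.5/(2ω_n) = 1.3.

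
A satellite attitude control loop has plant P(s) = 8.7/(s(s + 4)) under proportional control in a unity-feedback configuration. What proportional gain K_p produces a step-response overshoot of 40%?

From %OS = 100·exp(−πζ/√(1−ζ²)) = 40%, ζ = −ln(0.4)/√(π²+ln²(0.4)) = 0.28.
Characteristic equation s² + 4s + 8.7K_p = 0 gives ζ = 4/(2√(8.7K_p)).
Setting ζ = 0.28: √(8.7K_p) = 4/(2·0.28) = 7.143, so K_p = 51.02/8.7 = 5.86.

K_p = 5.86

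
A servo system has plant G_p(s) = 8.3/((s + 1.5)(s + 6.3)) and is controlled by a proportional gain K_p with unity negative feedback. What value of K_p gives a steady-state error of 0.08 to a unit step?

K_p = 13.1

The loop is type 0, so e_ss(step) = 1/(1 + K_pos) with K_pos = K_p·G_p(0).
G_p(0) = 0.8783. Require 1/(1 + K_p·0.8783) = 0.08, so 1 + 0.8783·K_p = 12.5.
K_p = (12.5 − 1)/0.8783 = 13.1.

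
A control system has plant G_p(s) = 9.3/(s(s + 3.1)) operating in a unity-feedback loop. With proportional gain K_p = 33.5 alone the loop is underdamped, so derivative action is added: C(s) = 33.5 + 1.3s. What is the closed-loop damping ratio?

ζ = 0.43

Forward path: (33.5 + 1.3s)·9.3/(s(s+3.1)). The closed-loop characteristic equation is s² + (3.1 + 9.3·1.3)s + 9.3·33.5 = 0.
That is s² + 15.19s + 311.6 = 0, so ω_n = 17.65 rad/s and ζ = 15.19/(2·17.65) = 0.4303.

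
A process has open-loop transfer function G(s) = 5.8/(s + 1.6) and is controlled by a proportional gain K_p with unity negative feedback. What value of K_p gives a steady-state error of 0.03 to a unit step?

Steady-state error for a unit step on this type-0 loop is 1/(1 + K_p·G(0)).
G(0) = 3.625. Require 1/(1 + K_p·3.625) = 0.03, so 1 + 3.625·K_p = 33.33.
K_p = (33.33 − 1)/3.625 = 8.92.

K_p = 8.92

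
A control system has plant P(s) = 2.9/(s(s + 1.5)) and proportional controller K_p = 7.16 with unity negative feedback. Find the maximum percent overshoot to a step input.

The closed-loop denominator s² + 1.5s + 20.76 gives ω_n = √20.76 = 4.557 and ζ = 1.5/(2ω_n) = 0.1646.
%OS = 100·exp(−πζ/√(1−ζ²)) = 100·exp(−π·0.1646/√0.9729) = 59.2%.

59.2%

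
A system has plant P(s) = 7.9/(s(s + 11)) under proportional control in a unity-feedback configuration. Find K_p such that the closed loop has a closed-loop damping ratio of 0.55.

K_p = 12.7

Closed-loop characteristic equation: s² + 11s + K_p·7.9 = 0.
So ω_n = √(7.9K_p) and 2ζω_n = 11, giving ζ = 11/(2√(7.9K_p)).
Setting ζ = 0.55: √(7.9K_p) = 11/(2·0.55) = 10, so K_p = 100/7.9 = 12.7.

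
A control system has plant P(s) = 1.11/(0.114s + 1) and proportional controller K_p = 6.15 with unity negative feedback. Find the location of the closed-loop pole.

Closed loop: T(s) = K_p·P/(1+K_p·P) = 6.827/(0.114s + 1 + 6.827), with pole at s = −(1 + 6.827)/0.114 = −68.65.

s = -68.65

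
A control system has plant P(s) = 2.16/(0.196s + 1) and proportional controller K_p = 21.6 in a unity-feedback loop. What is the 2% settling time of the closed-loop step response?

Closed loop: T(s) = K_p·P/(1+K_p·P) = 46.66/(0.196s + 1 + 46.66), with pole at s = −(1 + 46.66)/0.196 = −243.1.
τ = 1/243.1 = 0.004113 s, so 2% settling time ≈ 4τ = 0.0165 s.

T_s ≈ 0.0165 s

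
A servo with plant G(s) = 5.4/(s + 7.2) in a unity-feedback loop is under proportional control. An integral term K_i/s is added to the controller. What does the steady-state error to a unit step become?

0

Adding integral action puts a pole at s = 0 in the forward path, raising the system type to 1; a type-1 loop has zero steady-state error to a step.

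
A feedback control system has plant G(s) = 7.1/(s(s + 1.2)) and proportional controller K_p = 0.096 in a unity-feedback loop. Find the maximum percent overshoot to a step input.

Closed-loop characteristic equation: s² + 1.2s + 0.6816 = 0, so ω_n = 0.8256 rad/s and ζ = 1.2/(2·0.8256) = 0.7268.
%OS = 100·exp(−πζ/√(1−ζ²)) = 100·exp(−π·0.7268/√0.4718) = 3.6%.

3.6%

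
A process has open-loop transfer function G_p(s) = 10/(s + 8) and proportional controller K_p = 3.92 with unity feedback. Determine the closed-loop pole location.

Closed-loop transfer function: T(s) = K_p·G_p(s)/(1 + K_p·G_p(s)) = 39.2/(s + 8 + 39.2) = 39.2/(s + 47.2).
The closed-loop pole is at s = −47.2.

s = -47.2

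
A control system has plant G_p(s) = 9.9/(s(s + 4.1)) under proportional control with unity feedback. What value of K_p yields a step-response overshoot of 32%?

K_p = 3.65

From %OS = 100·exp(−πζ/√(1−ζ²)) = 32%, ζ = −ln(0.32)/√(π²+ln²(0.32)) = 0.341.
Characteristic equation s² + 4.1s + 9.9K_p = 0 gives ζ = 4.1/(2√(9.9K_p)).
Setting ζ = 0.341: √(9.9K_p) = 4.1/(2·0.341) = 6.012, so K_p = 36.15/9.9 = 3.65.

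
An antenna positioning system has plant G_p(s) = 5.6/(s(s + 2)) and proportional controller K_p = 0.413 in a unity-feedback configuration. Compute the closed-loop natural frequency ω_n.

ω_n = 1.52 rad/s

With unity feedback the closed-loop characteristic equation is s² + 2s + 0.413·5.6 = s² + 2s + 2.313 = 0.
So ω_n² = 2.313 ⇒ ω_n = 1.521 rad/s, and ζ = 2/(2ω_n) = 0.658.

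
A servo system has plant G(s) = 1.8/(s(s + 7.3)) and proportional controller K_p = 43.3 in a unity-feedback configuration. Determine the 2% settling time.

The closed-loop denominator s² + 7.3s + 77.94 gives ω_n = √77.94 = 8.828 and ζ = 7.3/(2ω_n) = 0.4134.
2% settling time T_s ≈ 4/(ζω_n) = 4/3.65 = 1.1 s.

T_s ≈ 1.1 s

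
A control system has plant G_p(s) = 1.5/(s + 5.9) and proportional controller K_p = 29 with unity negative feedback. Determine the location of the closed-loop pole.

Closed-loop transfer function: T(s) = K_p·G_p(s)/(1 + K_p·G_p(s)) = 43.5/(s + 5.9 + 43.5) = 43.5/(s + 49.4).
The closed-loop pole is at s = −49.4.

s = -49.4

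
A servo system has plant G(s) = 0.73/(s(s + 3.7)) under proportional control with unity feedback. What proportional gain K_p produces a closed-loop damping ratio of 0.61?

K_p = 12.6

Closed-loop characteristic equation: s² + 3.7s + K_p·0.73 = 0.
So ω_n = √(0.73K_p) and 2ζω_n = 3.7, giving ζ = 3.7/(2√(0.73K_p)).
Setting ζ = 0.61: √(0.73K_p) = 3.7/(2·0.61) = 3.033, so K_p = 9.198/0.73 = 12.6.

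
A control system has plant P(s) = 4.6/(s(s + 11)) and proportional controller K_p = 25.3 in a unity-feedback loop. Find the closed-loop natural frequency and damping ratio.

ω_n = 10.8 rad/s, ζ = 0.51

With unity feedback the closed-loop characteristic equation is s² + 11s + 25.3·4.6 = s² + 11s + 116.4 = 0.
So ω_n² = 116.4 ⇒ ω_n = 10.79 rad/s, and ζ = 11/(2ω_n) = 0.51.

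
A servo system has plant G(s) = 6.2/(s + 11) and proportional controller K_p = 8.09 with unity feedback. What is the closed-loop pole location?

s = -61.16

Closed-loop transfer function: T(s) = K_p·G(s)/(1 + K_p·G(s)) = 50.16/(s + 11 + 50.16) = 50.16/(s + 61.16).
The closed-loop pole is at s = −61.16.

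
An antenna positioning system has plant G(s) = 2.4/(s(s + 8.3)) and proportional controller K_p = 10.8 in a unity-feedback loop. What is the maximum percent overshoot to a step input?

1.2%

The closed-loop denominator s² + 8.3s + 25.92 gives ω_n = √25.92 = 5.091 and ζ = 8.3/(2ω_n) = 0.8151.
%OS = 100·exp(−πζ/√(1−ζ²)) = 100·exp(−π·0.8151/√0.3356) = 1.2%.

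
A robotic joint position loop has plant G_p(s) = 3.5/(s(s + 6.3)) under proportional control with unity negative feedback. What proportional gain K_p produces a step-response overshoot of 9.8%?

K_p = 8.02

From %OS = 100·exp(−πζ/√(1−ζ²)) = 9.8%, ζ = −ln(0.098)/√(π²+ln²(0.098)) = 0.5945.
Characteristic equation s² + 6.3s + 3.5K_p = 0 gives ζ = 6.3/(2√(3.5K_p)).
Setting ζ = 0.5945: √(3.5K_p) = 6.3/(2·0.5945) = 5.298, so K_p = 28.07/3.5 = 8.02.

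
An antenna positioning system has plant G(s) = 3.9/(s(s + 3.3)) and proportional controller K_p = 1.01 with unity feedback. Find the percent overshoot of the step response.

From 1 + K_pG(s) = 0: s² + 3.3s + 3.939 = 0 ⇒ ω_n = 1.985, ζ = 0.8314.
%OS = 100·exp(−πζ/√(1−ζ²)) = 100·exp(−π·0.8314/√0.3088) = 0.91%.

0.91%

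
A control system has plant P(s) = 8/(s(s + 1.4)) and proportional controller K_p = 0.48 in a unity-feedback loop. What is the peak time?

T_p = 1.72 s

The closed-loop denominator s² + 1.4s + 3.84 gives ω_n = √3.84 = 1.96 and ζ = 1.4/(2ω_n) = 0.3572.
Damped frequency ω_d = ω_n√(1−ζ²) = 1.83 rad/s, so peak time T_p = π/ω_d = 1.72 s.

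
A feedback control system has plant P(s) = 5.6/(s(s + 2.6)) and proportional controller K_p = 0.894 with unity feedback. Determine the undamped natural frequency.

ω_n = 2.24 rad/s

1 + K_p·P(s) = 0 gives s² + 2.6s + 5.006 = 0.
Matching s² + 2ζω_n s + ω_n²: ω_n = √5.006 = 2.237 rad/s and 2ζω_n = 2.6, so ζ = 2.6/(2·2.237) = 0.581.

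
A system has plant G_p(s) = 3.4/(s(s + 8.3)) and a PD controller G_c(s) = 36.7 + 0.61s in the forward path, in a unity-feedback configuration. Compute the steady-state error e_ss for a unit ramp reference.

The loop has one pole at the origin (type 1). Velocity error constant K_v = lim_{s→0} s·G_c(s)G_p(s) = 36.7·3.4/8.3 = 15.03.
Steady-state error to a unit ramp: e_ss = 1/K_v = 0.0665.

0.0665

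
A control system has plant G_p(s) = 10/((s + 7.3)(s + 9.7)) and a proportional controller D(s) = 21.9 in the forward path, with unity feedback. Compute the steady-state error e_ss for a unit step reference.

0.244

The loop is type 0. Static position error constant K_pos = D(0)·G_p(0) = 21.9·0.1412 = 3.093.
Steady-state error to a unit step: e_ss = 1/(1+K_pos) = 1/4.093 = 0.244.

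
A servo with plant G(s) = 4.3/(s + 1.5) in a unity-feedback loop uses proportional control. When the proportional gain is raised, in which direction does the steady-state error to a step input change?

decrease

The position error constant K_pos = K_p·G(0) grows with K_p, and e_ss = 1/(1+K_pos) falls.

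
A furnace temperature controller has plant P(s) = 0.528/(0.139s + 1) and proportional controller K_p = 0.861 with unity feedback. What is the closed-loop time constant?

τ = 0.0956 s

Closed loop: T(s) = K_p·P/(1+K_p·P) = 0.4546/(0.139s + 1 + 0.4546), with pole at s = −(1 + 0.4546)/0.139 = −10.46.
Closed-loop time constant τ = 1/10.46 = 0.0956 s.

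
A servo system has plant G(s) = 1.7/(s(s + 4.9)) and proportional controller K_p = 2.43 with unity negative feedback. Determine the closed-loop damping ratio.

ζ = 1.21

With unity feedback the closed-loop characteristic equation is s² + 4.9s + 2.43·1.7 = s² + 4.9s + 4.131 = 0.
So ω_n² = 4.131 ⇒ ω_n = 2.032 rad/s, and ζ = 4.9/(2ω_n) = 1.21.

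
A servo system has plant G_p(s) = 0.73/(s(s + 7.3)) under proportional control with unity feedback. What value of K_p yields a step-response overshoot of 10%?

K_p = 52.2

From %OS = 100·exp(−πζ/√(1−ζ²)) = 10%, ζ = −ln(0.1)/√(π²+ln²(0.1)) = 0.5912.
Characteristic equation s² + 7.3s + 0.73K_p = 0 gives ζ = 7.3/(2√(0.73K_p)).
Setting ζ = 0.5912: √(0.73K_p) = 7.3/(2·0.5912) = 6.174, so K_p = 38.12/0.73 = 52.2.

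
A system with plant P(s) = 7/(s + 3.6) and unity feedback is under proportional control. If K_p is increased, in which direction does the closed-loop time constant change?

The closed-loop bandwidth 3.6+K_p·7 grows with K_p, so τ shrinks.

decrease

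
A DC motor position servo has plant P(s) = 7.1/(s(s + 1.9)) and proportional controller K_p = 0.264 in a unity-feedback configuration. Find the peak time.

Closed-loop characteristic equation: s² + 1.9s + 1.874 = 0, so ω_n = 1.369 rad/s and ζ = 1.9/(2·1.369) = 0.6939.
Damped frequency ω_d = ω_n√(1−ζ²) = 0.9858 rad/s, so peak time T_p = π/ω_d = 3.19 s.

T_p = 3.19 s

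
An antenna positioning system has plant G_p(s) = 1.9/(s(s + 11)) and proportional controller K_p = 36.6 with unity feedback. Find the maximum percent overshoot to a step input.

6.35%

The closed-loop denominator s² + 11s + 69.54 gives ω_n = √69.54 = 8.339 and ζ = 11/(2ω_n) = 0.6595.
%OS = 100·exp(−πζ/√(1−ζ²)) = 100·exp(−π·0.6595/√0.565) = 6.35%.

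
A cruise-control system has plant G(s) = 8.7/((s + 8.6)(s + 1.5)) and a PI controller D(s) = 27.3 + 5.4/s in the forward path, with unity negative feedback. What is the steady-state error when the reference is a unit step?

The open loop D(s)G(s) has a pole at the origin (type 1), so the static position error constant is infinite and e_ss = 1/(1+∞) = 0.

0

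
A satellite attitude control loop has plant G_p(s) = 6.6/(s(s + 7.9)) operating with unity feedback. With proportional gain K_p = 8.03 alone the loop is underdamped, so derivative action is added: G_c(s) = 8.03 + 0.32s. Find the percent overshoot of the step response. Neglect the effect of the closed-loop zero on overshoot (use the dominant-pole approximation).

5.1%

Forward path: (8.03 + 0.32s)·6.6/(s(s+7.9)). The closed-loop characteristic equation is s² + (7.9 + 6.6·0.32)s + 6.6·8.03 = 0.
That is s² + 10.01s + 53 = 0, so ω_n = 7.28 rad/s and ζ = 10.01/(2·7.28) = 0.6876.
%OS = 100·exp(−πζ/√(1−ζ²)) = 5.1%.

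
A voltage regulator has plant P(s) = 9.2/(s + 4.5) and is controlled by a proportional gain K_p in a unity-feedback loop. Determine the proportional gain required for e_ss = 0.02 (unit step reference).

Steady-state error for a unit step on this type-0 loop is 1/(1 + K_p·P(0)).
P(0) = 2.044. Require 1/(1 + K_p·2.044) = 0.02, so 1 + 2.044·K_p = 50.
K_p = (50 − 1)/2.044 = 24.

K_p = 24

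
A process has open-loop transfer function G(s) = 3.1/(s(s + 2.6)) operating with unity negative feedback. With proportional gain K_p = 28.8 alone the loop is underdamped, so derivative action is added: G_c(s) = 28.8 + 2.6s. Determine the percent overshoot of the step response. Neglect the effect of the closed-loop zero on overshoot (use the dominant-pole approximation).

11.7%

Forward path: (28.8 + 2.6s)·3.1/(s(s+2.6)). The closed-loop characteristic equation is s² + (2.6 + 3.1·2.6)s + 3.1·28.8 = 0.
That is s² + 10.66s + 89.28 = 0, so ω_n = 9.449 rad/s and ζ = 10.66/(2·9.449) = 0.5641.
%OS = 100·exp(−πζ/√(1−ζ²)) = 11.7%.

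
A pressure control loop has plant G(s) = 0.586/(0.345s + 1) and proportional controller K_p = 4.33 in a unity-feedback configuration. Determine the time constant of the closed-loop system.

τ = 0.0975 s

Closed loop: T(s) = K_p·G/(1+K_p·G) = 2.537/(0.345s + 1 + 2.537), with pole at s = −(1 + 2.537)/0.345 = −10.25.
Closed-loop time constant τ = 1/10.25 = 0.0975 s.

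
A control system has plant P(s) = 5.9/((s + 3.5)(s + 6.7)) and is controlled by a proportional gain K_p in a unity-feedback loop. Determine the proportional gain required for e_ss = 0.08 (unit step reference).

The loop is type 0, so e_ss(step) = 1/(1 + K_pos) with K_pos = K_p·P(0).
P(0) = 0.2516. Require 1/(1 + K_p·0.2516) = 0.08, so 1 + 0.2516·K_p = 12.5.
K_p = (12.5 − 1)/0.2516 = 45.7.

K_p = 45.7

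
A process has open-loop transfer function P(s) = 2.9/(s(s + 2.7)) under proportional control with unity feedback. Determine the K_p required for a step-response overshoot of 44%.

K_p = 9.83

From %OS = 100·exp(−πζ/√(1−ζ²)) = 44%, ζ = −ln(0.44)/√(π²+ln²(0.44)) = 0.2528.
Characteristic equation s² + 2.7s + 2.9K_p = 0 gives ζ = 2.7/(2√(2.9K_p)).
Setting ζ = 0.2528: √(2.9K_p) = 2.7/(2·0.2528) = 5.339, so K_p = 28.51/2.9 = 9.83.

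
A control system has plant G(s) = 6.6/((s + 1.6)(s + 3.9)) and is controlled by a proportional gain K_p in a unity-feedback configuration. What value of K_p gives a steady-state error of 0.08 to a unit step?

K_p = 10.9

The loop is type 0, so e_ss(step) = 1/(1 + K_pos) with K_pos = K_p·G(0).
G(0) = 1.058. Require 1/(1 + K_p·1.058) = 0.08, so 1 + 1.058·K_p = 12.5.
K_p = (12.5 − 1)/1.058 = 10.9.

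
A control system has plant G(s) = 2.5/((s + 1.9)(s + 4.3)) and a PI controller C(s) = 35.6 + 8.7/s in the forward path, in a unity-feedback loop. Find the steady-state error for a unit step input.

The open loop C(s)G(s) has a pole at the origin (type 1), so the static position error constant is infinite and e_ss = 1/(1+∞) = 0.

0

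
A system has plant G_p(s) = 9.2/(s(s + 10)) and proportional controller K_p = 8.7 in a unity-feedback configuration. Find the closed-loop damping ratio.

The closed-loop denominator is s(s+10) + 8.7·9.2 = s² + 10s + 80.04.
So ω_n² = 80.04 ⇒ ω_n = 8.947 rad/s, and ζ = 10/(2ω_n) = 0.559.

ζ = 0.559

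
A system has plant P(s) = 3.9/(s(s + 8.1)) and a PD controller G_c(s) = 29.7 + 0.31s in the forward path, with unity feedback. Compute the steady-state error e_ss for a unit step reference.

The open loop G_c(s)P(s) has a pole at the origin (type 1), so the static position error constant is infinite and e_ss = 1/(1+∞) = 0.

0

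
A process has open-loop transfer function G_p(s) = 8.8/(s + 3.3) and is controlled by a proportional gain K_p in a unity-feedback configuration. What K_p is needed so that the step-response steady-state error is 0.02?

K_p = 18.4

The loop is type 0, so e_ss(step) = 1/(1 + K_pos) with K_pos = K_p·G_p(0).
G_p(0) = 2.667. Require 1/(1 + K_p·2.667) = 0.02, so 1 + 2.667·K_p = 50.
K_p = (50 − 1)/2.667 = 18.4.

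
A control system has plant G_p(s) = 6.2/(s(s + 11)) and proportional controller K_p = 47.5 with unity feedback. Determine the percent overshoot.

From 1 + K_pG_p(s) = 0: s² + 11s + 294.5 = 0 ⇒ ω_n = 17.16, ζ = 0.3205.
%OS = 100·exp(−πζ/√(1−ζ²)) = 100·exp(−π·0.3205/√0.8973) = 34.5%.

34.5%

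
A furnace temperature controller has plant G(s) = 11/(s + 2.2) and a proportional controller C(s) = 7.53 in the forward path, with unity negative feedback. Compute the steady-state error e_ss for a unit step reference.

The loop is type 0. Static position error constant K_pos = C(0)·G(0) = 7.53·5 = 37.65.
Steady-state error to a unit step: e_ss = 1/(1+K_pos) = 1/38.65 = 0.0259.

0.0259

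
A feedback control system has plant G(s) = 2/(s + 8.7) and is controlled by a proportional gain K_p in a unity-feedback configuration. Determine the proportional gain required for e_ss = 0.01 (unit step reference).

K_p = 431

Steady-state error for a unit step on this type-0 loop is 1/(1 + K_p·G(0)).
G(0) = 0.2299. Require 1/(1 + K_p·0.2299) = 0.01, so 1 + 0.2299·K_p = 100.
K_p = (100 − 1)/0.2299 = 431.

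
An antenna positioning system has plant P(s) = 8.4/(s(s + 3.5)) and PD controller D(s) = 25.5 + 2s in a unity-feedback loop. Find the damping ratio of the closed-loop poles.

Forward path: (25.5 + 2s)·8.4/(s(s+3.5)). The closed-loop characteristic equation is s² + (3.5 + 8.4·2)s + 8.4·25.5 = 0.
That is s² + 20.3s + 214.2 = 0, so ω_n = 14.64 rad/s and ζ = 20.3/(2·14.64) = 0.6935.

ζ = 0.694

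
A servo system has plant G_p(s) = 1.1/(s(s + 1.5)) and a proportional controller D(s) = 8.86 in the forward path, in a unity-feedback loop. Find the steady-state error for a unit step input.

The open loop D(s)G_p(s) has a pole at the origin (type 1), so the static position error constant is infinite and e_ss = 1/(1+∞) = 0.

0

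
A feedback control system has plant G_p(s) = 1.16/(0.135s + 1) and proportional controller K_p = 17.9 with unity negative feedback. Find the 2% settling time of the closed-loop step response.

Closed loop: T(s) = K_p·G_p/(1+K_p·G_p) = 20.76/(0.135s + 1 + 20.76), with pole at s = −(1 + 20.76)/0.135 = −161.2.
τ = 1/161.2 = 0.006203 s, so 2% settling time ≈ 4τ = 0.0248 s.

T_s ≈ 0.0248 s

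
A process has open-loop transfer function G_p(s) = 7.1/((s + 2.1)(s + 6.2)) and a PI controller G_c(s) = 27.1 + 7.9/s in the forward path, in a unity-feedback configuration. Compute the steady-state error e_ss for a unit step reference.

The open loop G_c(s)G_p(s) has a pole at the origin (type 1), so the static position error constant is infinite and e_ss = 1/(1+∞) = 0.

0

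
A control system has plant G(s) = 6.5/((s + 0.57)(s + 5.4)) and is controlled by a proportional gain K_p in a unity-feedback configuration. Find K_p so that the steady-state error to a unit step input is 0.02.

The loop is type 0, so e_ss(step) = 1/(1 + K_pos) with K_pos = K_p·G(0).
G(0) = 2.112. Require 1/(1 + K_p·2.112) = 0.02, so 1 + 2.112·K_p = 50.
K_p = (50 − 1)/2.112 = 23.2.

K_p = 23.2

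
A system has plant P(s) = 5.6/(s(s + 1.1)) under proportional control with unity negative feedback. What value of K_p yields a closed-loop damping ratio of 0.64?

Closed-loop characteristic equation: s² + 1.1s + K_p·5.6 = 0.
So ω_n = √(5.6K_p) and 2ζω_n = 1.1, giving ζ = 1.1/(2√(5.6K_p)).
Setting ζ = 0.64: √(5.6K_p) = 1.1/(2·0.64) = 0.8594, so K_p = 0.7385/5.6 = 0.132.

K_p = 0.132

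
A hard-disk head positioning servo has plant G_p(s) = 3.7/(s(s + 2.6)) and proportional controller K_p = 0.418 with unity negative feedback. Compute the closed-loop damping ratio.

With unity feedback the closed-loop characteristic equation is s² + 2.6s + 0.418·3.7 = s² + 2.6s + 1.547 = 0.
Matching s² + 2ζω_n s + ω_n²: ω_n = √1.547 = 1.244 rad/s and 2ζω_n = 2.6, so ζ = 2.6/(2·1.244) = 1.05.

ζ = 1.05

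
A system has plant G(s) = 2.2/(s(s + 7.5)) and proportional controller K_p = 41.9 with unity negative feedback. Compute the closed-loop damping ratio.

ζ = 0.391

1 + K_p·G(s) = 0 gives s² + 7.5s + 92.18 = 0.
Matching s² + 2ζω_n s + ω_n²: ω_n = √92.18 = 9.601 rad/s and 2ζω_n = 7.5, so ζ = 7.5/(2·9.601) = 0.391.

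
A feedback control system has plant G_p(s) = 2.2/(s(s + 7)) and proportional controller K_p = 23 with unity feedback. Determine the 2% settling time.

From 1 + K_pG_p(s) = 0: s² + 7s + 50.6 = 0 ⇒ ω_n = 7.113, ζ = 0.492.
2% settling time T_s ≈ 4/(ζω_n) = 4/3.5 = 1.14 s.

T_s ≈ 1.14 s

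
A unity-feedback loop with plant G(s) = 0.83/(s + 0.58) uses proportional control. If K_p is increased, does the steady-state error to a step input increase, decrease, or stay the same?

The position error constant K_pos = K_p·G(0) grows with K_p, and e_ss = 1/(1+K_pos) falls.

decrease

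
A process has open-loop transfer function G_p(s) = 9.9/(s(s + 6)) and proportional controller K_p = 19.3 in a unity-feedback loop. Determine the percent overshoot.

49.7%

Closed-loop characteristic equation: s² + 6s + 191.1 = 0, so ω_n = 13.82 rad/s and ζ = 6/(2·13.82) = 0.217.
%OS = 100·exp(−πζ/√(1−ζ²)) = 100·exp(−π·0.217/√0.9529) = 49.7%.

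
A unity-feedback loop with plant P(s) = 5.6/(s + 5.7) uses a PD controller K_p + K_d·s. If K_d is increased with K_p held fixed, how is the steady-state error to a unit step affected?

At s = 0 the derivative term contributes nothing: C(0) = K_p regardless of K_d, so K_pos = K_p·P(0) and e_ss are unchanged.

unchanged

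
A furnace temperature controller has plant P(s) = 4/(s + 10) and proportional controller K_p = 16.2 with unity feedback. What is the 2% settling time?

Closed-loop transfer function: T(s) = K_p·P(s)/(1 + K_p·P(s)) = 64.8/(s + 10 + 64.8) = 64.8/(s + 74.8).
Time constant τ = 1/74.8 = 0.01337 s, so the 2% settling time is about 4τ = 0.0535 s.

T_s ≈ 0.0535 s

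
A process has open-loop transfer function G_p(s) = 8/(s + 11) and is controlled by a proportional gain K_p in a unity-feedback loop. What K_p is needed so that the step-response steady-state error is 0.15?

The loop is type 0, so e_ss(step) = 1/(1 + K_pos) with K_pos = K_p·G_p(0).
G_p(0) = 0.7273. Require 1/(1 + K_p·0.7273) = 0.15, so 1 + 0.7273·K_p = 6.667.
K_p = (6.667 − 1)/0.7273 = 7.79.

K_p = 7.79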